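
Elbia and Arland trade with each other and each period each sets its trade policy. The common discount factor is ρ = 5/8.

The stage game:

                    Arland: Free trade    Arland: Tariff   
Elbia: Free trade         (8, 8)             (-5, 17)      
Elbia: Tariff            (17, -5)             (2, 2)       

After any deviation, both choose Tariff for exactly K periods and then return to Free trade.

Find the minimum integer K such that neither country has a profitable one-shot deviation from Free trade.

5

IC: ρ(1−ρ^K)/(1−ρ) ≥ (17−8)/(8−2) = 3/2.
With ρ = 5/8: need 1 − ρ^K ≥ 3/2·(1−5/8)/(5/8), i.e. ρ^K ≤ 0.1000.
Since (5/8)^4 = 0.1526 and (5/8)^5 = 0.0954, the smallest such K is 5.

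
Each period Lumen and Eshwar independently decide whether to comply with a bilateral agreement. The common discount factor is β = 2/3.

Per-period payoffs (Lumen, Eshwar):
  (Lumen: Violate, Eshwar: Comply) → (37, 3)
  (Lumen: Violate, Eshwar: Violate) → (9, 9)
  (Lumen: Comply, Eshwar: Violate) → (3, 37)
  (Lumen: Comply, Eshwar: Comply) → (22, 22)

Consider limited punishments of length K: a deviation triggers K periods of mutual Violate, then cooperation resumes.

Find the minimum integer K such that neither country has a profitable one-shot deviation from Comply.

3

Need Σ_{k=1}^{K} β^k ≥ (37−22)/(22−9) = 1.1538 at β = 2/3.
At K = 2 the sum is 1.1111 < 1.1538; at K = 3 it is 1.4074 ≥ 1.1538.
So the minimum punishment length is K = 3.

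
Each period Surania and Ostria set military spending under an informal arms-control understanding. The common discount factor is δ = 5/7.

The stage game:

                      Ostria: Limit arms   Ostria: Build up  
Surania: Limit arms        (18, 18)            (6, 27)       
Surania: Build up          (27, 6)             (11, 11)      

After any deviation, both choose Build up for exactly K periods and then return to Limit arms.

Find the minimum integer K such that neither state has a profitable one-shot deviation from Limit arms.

IC: δ(1−δ^K)/(1−δ) ≥ (27−18)/(18−11) = 9/7.
With δ = 5/7: need 1 − δ^K ≥ 9/7·(1−5/7)/(5/7), i.e. δ^K ≤ 0.4857.
Since (5/7)^2 = 0.5102 and (5/7)^3 = 0.3644, the smallest such K is 3.

3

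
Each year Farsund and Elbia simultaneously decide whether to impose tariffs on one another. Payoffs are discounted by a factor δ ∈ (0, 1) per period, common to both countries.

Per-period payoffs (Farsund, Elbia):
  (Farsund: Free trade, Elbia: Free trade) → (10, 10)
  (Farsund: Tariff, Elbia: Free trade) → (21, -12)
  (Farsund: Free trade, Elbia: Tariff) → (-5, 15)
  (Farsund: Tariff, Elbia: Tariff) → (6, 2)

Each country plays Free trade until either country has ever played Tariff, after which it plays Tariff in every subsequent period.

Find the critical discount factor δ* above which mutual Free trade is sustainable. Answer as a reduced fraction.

11/15

Farsund's threshold: (21−10)/(21−6) = 11/15.
Elbia's threshold: (15−10)/(15−2) = 5/13.
11/15 > 5/13, so Farsund binds and δ* = 11/15.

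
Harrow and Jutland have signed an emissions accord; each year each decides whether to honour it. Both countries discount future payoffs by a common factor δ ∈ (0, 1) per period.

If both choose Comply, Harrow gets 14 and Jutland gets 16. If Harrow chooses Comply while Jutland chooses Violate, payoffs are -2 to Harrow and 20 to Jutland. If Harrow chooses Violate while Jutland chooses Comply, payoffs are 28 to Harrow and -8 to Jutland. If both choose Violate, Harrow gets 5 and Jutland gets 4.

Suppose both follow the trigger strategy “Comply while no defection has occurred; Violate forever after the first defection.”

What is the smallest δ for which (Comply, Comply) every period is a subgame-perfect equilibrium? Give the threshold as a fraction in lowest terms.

14/23

Harrow's threshold: (28−14)/(28−5) = 14/23.
Jutland's threshold: (20−16)/(20−4) = 1/4.
14/23 > 1/4, so Harrow binds and δ* = 14/23.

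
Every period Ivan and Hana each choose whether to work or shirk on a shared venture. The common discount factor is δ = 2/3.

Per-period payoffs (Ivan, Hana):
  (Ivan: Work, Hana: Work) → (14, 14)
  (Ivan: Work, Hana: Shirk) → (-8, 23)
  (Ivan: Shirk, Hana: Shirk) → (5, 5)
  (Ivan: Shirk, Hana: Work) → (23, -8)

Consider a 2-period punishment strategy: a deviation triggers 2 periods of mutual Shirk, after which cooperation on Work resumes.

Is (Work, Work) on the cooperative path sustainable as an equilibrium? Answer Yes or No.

A one-shot deviation gives 23 now, then 5 for 2 periods, then back to 14.
Gain from deviating: (23−14) today; loss: (14−5) in each of the next 2 periods.
No-deviation condition: (14−5)(δ+…+δ^2) ≥ 23−14, i.e. δ+…+δ^2 ≥ 1.
At δ = 2/3: δ+…+δ^2 = 1.1111 ≥ 1.0000.
So cooperation is sustainable.

Yes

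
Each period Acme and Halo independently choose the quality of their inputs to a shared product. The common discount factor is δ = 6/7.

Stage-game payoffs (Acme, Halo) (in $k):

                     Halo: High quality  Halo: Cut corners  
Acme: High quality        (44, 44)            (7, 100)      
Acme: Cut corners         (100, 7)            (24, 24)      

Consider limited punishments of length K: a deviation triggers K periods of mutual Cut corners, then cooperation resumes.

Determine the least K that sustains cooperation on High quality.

5

No profitable deviation requires (44−24)(δ+…+δ^K) ≥ 100−44, i.e. δ+…+δ^K ≥ 14/5 ≈ 2.8000.
With δ = 6/7, the partial sums are K=1: 0.8571, K=2: 1.5918, K=3: 2.2216, K=4: 2.7613, K=5: 3.2240.
K = 5 is the first length at which the sum reaches 2.8000.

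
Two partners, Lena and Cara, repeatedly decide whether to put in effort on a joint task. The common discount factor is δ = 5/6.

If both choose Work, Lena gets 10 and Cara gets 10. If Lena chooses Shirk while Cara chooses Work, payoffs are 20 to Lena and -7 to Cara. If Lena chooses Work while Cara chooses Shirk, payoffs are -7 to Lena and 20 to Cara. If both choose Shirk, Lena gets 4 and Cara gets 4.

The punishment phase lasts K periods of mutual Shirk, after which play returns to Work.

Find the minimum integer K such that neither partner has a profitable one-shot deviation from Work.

3

IC: δ(1−δ^K)/(1−δ) ≥ (20−10)/(10−4) = 5/3.
With δ = 5/6: need 1 − δ^K ≥ 5/3·(1−5/6)/(5/6), i.e. δ^K ≤ 0.6667.
Since (5/6)^2 = 0.6944 and (5/6)^3 = 0.5787, the smallest such K is 3.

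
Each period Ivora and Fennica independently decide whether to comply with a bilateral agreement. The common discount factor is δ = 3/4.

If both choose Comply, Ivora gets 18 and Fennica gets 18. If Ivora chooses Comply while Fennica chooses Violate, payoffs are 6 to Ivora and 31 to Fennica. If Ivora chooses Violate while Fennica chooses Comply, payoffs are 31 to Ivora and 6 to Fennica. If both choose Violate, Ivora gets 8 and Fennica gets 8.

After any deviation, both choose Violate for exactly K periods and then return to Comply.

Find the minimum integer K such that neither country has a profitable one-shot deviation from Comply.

No profitable deviation requires (18−8)(δ+…+δ^K) ≥ 31−18, i.e. δ+…+δ^K ≥ 13/10 ≈ 1.3000.
With δ = 3/4, the partial sums are K=1: 0.7500, K=2: 1.3125.
K = 2 is the first length at which the sum reaches 1.3000.

2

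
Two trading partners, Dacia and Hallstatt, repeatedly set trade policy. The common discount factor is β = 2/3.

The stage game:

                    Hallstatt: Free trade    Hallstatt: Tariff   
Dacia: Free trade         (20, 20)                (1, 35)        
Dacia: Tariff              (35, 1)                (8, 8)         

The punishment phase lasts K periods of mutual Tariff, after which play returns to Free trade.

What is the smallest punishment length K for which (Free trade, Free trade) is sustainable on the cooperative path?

3

Need Σ_{k=1}^{K} β^k ≥ (35−20)/(20−8) = 1.2500 at β = 2/3.
At K = 2 the sum is 1.1111 < 1.2500; at K = 3 it is 1.4074 ≥ 1.2500.
So the minimum punishment length is K = 3.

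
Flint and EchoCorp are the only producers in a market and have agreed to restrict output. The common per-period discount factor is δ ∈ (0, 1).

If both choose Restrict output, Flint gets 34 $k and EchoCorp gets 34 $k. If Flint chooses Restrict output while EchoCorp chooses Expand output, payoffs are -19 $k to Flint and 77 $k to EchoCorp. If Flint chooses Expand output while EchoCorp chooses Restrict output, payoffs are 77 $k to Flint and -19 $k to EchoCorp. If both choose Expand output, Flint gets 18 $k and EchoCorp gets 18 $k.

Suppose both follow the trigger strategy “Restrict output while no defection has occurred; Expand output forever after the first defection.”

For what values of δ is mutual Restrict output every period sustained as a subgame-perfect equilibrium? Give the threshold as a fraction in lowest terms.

43/59

Under grim trigger the critical discount factor is (T−C)/(T−P) with T = 77, C = 34, P = 18.
δ* = (77−34)/(77−18) = 43/59.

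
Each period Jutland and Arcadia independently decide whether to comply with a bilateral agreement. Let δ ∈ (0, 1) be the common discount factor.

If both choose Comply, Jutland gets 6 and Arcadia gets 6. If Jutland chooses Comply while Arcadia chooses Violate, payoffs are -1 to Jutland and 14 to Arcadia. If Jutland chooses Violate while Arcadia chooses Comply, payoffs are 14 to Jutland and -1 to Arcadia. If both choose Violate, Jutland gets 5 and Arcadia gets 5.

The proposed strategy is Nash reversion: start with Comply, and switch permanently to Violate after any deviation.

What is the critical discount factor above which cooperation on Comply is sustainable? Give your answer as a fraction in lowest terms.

One-period gain from deviating is 14 − 6 = 8. The loss is 6 − 5 = 1 in every subsequent period, with present value 1·δ/(1−δ).
Deviation is unprofitable when 1·δ/(1−δ) ≥ 8, i.e. δ/(1−δ) ≥ 8.
Equivalently δ ≥ 8/(8+1) = 8/9.

8/9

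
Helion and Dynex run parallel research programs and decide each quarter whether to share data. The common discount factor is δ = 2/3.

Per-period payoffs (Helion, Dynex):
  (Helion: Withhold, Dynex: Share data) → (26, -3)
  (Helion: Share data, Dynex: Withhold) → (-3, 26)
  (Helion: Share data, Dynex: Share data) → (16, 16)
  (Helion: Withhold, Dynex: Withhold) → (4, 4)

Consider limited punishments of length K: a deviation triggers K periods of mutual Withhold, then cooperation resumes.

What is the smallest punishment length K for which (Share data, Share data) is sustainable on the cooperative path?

2

No profitable deviation requires (16−4)(δ+…+δ^K) ≥ 26−16, i.e. δ+…+δ^K ≥ 5/6 ≈ 0.8333.
With δ = 2/3, the partial sums are K=1: 0.6667, K=2: 1.1111.
K = 2 is the first length at which the sum reaches 0.8333.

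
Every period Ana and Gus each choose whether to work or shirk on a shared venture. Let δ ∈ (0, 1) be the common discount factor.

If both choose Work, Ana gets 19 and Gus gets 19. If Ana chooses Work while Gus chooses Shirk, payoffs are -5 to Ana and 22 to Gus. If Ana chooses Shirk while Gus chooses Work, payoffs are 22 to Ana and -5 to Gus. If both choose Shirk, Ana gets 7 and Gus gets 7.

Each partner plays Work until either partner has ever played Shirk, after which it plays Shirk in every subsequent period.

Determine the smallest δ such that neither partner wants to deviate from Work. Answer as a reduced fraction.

Under grim trigger the critical discount factor is (T−C)/(T−P) with T = 22, C = 19, P = 7.
δ* = (22−19)/(22−7) = 3/15 = 1/5.

1/5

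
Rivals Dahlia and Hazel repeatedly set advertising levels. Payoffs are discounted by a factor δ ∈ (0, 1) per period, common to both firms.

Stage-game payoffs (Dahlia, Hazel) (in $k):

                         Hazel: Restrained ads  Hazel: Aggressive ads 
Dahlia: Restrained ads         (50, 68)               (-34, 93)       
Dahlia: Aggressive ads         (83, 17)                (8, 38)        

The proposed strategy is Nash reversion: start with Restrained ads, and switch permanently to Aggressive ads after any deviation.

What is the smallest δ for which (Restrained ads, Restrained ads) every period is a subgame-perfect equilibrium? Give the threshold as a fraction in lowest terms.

5/11

For Dahlia: deviation gain 83−50 = 33, per-period punishment loss 50−8 = 42. IC gives δ ≥ 33/75 = 11/25.
For Hazel: gain 25, loss 30 per period, so δ ≥ 25/55 = 5/11.
The tighter constraint is Hazel's, so cooperation needs δ ≥ 5/11.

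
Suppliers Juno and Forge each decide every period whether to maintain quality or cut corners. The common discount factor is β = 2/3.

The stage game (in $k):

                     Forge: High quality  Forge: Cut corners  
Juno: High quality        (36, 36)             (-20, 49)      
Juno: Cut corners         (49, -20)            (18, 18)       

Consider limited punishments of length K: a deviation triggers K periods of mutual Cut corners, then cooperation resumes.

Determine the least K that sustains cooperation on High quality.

2

Need Σ_{k=1}^{K} β^k ≥ (49−36)/(36−18) = 0.7222 at β = 2/3.
At K = 1 the sum is 0.6667 < 0.7222; at K = 2 it is 1.1111 ≥ 0.7222.
So the minimum punishment length is K = 2.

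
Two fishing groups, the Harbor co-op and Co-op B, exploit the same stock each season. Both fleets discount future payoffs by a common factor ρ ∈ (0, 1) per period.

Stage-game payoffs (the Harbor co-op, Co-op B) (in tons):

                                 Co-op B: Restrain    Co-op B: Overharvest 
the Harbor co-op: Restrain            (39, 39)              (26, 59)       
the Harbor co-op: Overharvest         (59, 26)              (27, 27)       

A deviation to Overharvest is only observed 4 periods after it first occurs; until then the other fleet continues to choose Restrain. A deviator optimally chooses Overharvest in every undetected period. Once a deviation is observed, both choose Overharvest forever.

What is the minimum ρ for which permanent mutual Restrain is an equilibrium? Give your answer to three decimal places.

0.889

The best deviation is to choose Overharvest for all 4 undetected periods, earning 59 each, then 27 forever once detected.
Deviation value: 59(1−ρ^4)/(1−ρ) + 27ρ^4/(1−ρ); cooperation value: 39/(1−ρ).
IC: 39 ≥ 59(1−ρ^4) + 27ρ^4 = 59 − 32ρ^4.
So ρ^4 ≥ 20/32 = 5/8, giving ρ ≥ (5/8)^(1/4) ≈ 0.889.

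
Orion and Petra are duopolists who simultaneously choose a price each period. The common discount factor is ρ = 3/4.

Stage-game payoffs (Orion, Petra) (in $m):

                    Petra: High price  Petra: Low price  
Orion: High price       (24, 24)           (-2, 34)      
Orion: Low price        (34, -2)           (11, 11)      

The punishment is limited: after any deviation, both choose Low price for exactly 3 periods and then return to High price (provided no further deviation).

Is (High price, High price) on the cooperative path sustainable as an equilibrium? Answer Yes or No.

Yes

IC: ρ+…+ρ^3 ≥ (34−24)/(24−11) = 10/13.
At ρ = 3/4: partial sum = 1.7344 ≥ 0.7692. Cooperation sustainable.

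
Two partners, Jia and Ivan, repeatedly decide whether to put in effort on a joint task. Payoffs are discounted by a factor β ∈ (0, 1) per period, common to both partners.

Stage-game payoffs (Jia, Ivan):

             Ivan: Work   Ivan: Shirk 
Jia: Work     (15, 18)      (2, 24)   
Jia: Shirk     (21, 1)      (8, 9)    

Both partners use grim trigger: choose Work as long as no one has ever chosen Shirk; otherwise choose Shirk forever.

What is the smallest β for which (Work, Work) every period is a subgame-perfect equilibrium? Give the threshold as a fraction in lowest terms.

6/13

Jia: cooperation gives 15 each period; deviation gives 21 once then 8 forever.
  15/(1−β) ≥ 21 + 8β/(1−β) ⇒ β ≥ 6/13.
Ivan: cooperation gives 18 each period; deviation gives 24 once then 9 forever.
  β ≥ 6/15 = 2/5.
Both must hold, so the binding constraint is Jia's: β ≥ 6/13.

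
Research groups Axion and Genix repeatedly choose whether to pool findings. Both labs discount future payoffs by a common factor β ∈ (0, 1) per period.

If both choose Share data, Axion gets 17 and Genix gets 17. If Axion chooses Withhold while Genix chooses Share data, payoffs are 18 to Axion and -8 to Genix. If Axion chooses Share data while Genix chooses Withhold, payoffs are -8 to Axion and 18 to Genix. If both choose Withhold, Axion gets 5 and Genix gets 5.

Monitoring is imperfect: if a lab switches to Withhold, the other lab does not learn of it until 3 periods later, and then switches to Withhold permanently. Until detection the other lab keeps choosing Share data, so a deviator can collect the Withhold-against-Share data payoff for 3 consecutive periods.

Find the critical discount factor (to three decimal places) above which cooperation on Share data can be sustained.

0.425

The best deviation is to choose Withhold for all 3 undetected periods, earning 18 each, then 5 forever once detected.
Deviation value: 18(1−β^3)/(1−β) + 5β^3/(1−β); cooperation value: 17/(1−β).
IC: 17 ≥ 18(1−β^3) + 5β^3 = 18 − 13β^3.
So β^3 ≥ 1/13, giving β ≥ (1/13)^(1/3) ≈ 0.425.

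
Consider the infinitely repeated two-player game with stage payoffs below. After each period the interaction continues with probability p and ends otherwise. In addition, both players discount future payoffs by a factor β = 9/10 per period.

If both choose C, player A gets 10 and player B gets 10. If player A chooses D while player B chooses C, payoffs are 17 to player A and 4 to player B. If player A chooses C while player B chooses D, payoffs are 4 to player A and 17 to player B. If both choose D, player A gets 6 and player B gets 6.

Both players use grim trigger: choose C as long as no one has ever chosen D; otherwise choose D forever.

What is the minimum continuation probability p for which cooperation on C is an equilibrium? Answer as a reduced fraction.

Expected continuation weight on next period's payoff is β·p = 9/10·p, which plays the role of the discount factor.
Cooperation requires 9/10·p ≥ (17−10)/(17−6) = 7/11, hence p ≥ 70/99.

70/99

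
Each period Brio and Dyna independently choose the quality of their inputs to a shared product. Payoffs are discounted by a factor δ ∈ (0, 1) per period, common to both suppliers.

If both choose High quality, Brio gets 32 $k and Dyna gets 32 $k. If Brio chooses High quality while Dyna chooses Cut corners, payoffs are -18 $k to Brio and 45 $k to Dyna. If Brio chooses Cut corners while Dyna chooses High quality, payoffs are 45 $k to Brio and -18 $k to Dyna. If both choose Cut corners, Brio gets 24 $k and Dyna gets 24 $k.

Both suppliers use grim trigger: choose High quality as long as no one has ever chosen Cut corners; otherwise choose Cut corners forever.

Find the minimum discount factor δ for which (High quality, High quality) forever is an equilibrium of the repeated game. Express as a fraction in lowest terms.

32/(1−δ) ≥ 45 + 24δ/(1−δ)
32 ≥ 45 − 21δ
δ ≥ 13/21.

13/21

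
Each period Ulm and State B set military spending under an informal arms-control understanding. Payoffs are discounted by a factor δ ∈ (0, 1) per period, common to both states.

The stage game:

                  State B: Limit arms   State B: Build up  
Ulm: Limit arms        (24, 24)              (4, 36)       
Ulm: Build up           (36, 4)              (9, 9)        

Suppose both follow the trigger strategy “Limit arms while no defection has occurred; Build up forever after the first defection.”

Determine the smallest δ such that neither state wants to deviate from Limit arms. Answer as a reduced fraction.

4/9

Cooperation forever yields 24 each period: 24/(1−δ).
Deviating yields 36 once, then 9 forever: 36 + 9δ/(1−δ).
No profitable deviation requires 24/(1−δ) ≥ 36 + 9δ/(1−δ).
Multiplying by (1−δ): 24 ≥ 36(1−δ) + 9δ = 36 − 27δ.
So 27δ ≥ 12, i.e. δ ≥ 12/27 = 4/9.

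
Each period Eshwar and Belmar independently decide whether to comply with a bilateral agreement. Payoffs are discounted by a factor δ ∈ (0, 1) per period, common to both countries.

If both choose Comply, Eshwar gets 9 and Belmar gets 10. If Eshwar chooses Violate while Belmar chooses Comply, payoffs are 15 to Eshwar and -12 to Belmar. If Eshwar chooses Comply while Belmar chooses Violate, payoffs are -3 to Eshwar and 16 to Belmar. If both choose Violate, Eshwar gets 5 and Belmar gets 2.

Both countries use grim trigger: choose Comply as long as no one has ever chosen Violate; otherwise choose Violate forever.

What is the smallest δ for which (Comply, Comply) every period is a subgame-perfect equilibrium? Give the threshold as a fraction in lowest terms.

For Eshwar: deviation gain 15−9 = 6, per-period punishment loss 9−5 = 4. IC gives δ ≥ 6/10 = 3/5.
For Belmar: gain 6, loss 8 per period, so δ ≥ 6/14 = 3/7.
The tighter constraint is Eshwar's, so cooperation needs δ ≥ 3/5.

3/5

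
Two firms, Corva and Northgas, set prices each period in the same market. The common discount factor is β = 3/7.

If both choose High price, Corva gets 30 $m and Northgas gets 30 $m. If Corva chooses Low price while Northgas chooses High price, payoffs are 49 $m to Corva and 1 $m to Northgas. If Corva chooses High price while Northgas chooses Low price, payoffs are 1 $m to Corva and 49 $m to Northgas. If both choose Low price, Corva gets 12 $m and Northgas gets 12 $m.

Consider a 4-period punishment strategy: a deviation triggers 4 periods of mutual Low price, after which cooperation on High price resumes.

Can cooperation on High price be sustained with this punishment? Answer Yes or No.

A one-shot deviation gives 49 now, then 12 for 4 periods, then back to 30.
Gain from deviating: (49−30) today; loss: (30−12) in each of the next 4 periods.
No-deviation condition: (30−12)(β+…+β^4) ≥ 49−30, i.e. β+…+β^4 ≥ 19/18.
At β = 3/7: β+…+β^4 = 0.7247 < 1.0556.
So cooperation is not sustainable.

No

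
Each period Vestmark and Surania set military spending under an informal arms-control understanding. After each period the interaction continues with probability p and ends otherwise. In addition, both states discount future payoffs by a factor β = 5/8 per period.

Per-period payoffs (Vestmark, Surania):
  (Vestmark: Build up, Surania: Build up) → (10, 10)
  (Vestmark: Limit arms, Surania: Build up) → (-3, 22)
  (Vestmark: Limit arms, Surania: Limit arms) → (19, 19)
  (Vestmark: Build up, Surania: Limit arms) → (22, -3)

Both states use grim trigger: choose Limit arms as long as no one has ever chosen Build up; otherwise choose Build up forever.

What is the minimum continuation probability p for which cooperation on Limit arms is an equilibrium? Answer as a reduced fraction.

Expected continuation weight on next period's payoff is β·p = 5/8·p, which plays the role of the discount factor.
Cooperation requires 5/8·p ≥ (22−19)/(22−10) = 1/4, hence p ≥ 2/5.

2/5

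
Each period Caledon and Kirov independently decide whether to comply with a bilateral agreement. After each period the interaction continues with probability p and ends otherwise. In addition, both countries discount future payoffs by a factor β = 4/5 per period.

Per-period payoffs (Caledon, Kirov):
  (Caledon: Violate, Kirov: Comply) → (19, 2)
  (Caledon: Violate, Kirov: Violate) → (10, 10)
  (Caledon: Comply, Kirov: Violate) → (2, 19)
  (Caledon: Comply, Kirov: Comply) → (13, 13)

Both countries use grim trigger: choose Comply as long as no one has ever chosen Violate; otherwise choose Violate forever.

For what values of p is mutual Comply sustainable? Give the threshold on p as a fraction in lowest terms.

With continuation probability p and discount β, the effective per-period discount factor is βp.
Grim-trigger IC: βp ≥ (19−13)/(19−10) = 2/3.
So p ≥ (2/3)/(4/5) = 5/6.

5/6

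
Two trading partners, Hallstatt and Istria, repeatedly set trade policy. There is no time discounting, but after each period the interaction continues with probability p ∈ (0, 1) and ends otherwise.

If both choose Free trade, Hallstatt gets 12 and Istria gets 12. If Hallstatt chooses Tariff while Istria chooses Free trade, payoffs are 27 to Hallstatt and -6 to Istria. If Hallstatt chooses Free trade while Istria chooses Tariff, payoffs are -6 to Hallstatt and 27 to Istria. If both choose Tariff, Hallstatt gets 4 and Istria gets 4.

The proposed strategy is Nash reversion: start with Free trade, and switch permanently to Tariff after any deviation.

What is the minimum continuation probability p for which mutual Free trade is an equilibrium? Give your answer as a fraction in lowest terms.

15/23

With no time discounting, the continuation probability p plays the role of the discount factor.
Grim-trigger IC: 12/(1−p) ≥ 27 + 4p/(1−p) ⇒ p ≥ (27−12)/(27−4) = 15/23.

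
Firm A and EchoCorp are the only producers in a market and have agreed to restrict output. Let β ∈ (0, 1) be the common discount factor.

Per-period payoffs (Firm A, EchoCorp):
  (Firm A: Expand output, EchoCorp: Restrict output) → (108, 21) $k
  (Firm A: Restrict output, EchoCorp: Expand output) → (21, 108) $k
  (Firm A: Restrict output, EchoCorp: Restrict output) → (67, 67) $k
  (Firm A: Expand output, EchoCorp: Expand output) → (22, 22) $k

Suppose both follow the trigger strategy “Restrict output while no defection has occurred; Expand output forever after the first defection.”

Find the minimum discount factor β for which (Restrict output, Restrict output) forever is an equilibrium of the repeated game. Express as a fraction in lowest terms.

67/(1−β) ≥ 108 + 22β/(1−β)
67 ≥ 108 − 86β
β ≥ 41/86.

41/86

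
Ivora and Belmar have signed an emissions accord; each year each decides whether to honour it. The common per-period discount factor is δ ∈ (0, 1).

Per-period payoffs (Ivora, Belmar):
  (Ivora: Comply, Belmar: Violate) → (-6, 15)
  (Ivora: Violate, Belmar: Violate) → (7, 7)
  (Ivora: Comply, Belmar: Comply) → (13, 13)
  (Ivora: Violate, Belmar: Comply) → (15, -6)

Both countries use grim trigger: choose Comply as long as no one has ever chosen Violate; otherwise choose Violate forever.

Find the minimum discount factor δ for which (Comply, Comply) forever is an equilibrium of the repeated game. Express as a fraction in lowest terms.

1/4

Cooperation forever yields 13 each period: 13/(1−δ).
Deviating yields 15 once, then 7 forever: 15 + 7δ/(1−δ).
No profitable deviation requires 13/(1−δ) ≥ 15 + 7δ/(1−δ).
Multiplying by (1−δ): 13 ≥ 15(1−δ) + 7δ = 15 − 8δ.
So 8δ ≥ 2, i.e. δ ≥ 2/8 = 1/4.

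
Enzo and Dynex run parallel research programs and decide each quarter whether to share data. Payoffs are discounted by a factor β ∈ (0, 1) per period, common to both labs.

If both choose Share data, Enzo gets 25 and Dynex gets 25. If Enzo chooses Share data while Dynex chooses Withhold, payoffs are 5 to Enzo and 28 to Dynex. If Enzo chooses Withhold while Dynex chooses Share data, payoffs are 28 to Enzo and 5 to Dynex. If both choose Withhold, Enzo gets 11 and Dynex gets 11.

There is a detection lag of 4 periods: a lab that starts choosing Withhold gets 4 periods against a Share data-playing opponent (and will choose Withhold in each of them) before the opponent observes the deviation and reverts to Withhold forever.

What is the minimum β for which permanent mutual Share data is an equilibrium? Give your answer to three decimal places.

A deviator earns 28 for 4 periods, then 11 forever; cooperating earns 25 forever. Multiplying the IC by (1−β):
25 ≥ 28(1−β^4) + 11β^4, so 17·β^4 ≥ 3 and β^4 ≥ 3/17.
β ≥ (3/17)^(1/4) ≈ 0.648.

0.648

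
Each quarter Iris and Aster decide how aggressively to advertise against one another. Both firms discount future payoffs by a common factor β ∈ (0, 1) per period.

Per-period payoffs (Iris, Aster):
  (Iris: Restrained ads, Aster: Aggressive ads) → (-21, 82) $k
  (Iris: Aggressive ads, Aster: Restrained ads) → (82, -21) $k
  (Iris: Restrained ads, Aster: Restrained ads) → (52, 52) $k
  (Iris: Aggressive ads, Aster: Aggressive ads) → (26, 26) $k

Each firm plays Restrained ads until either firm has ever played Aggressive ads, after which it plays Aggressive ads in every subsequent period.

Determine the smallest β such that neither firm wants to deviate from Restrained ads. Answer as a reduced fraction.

Cooperation forever yields 52 each period: 52/(1−β).
Deviating yields 82 once, then 26 forever: 82 + 26β/(1−β).
No profitable deviation requires 52/(1−β) ≥ 82 + 26β/(1−β).
Multiplying by (1−β): 52 ≥ 82(1−β) + 26β = 82 − 56β.
So 56β ≥ 30, i.e. β ≥ 30/56 = 15/28.

15/28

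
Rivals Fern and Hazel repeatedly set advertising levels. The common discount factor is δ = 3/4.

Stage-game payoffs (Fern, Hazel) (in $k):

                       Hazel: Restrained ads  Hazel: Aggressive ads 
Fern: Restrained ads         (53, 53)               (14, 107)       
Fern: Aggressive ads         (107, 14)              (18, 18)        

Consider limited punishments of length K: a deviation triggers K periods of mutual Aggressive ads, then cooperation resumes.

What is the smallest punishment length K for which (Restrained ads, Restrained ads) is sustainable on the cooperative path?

3

Need Σ_{k=1}^{K} δ^k ≥ (107−53)/(53−18) = 1.5429 at δ = 3/4.
At K = 2 the sum is 1.3125 < 1.5429; at K = 3 it is 1.7344 ≥ 1.5429.
So the minimum punishment length is K = 3.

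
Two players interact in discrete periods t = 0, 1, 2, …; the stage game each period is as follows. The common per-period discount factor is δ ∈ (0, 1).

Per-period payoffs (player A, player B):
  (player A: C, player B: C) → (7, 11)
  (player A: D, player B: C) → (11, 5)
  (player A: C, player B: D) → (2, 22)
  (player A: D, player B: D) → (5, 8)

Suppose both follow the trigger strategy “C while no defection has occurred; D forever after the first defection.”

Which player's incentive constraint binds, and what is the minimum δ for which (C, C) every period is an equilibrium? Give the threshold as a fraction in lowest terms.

player A's threshold: (11−7)/(11−5) = 2/3.
player B's threshold: (22−11)/(22−8) = 11/14.
2/3 < 11/14, so player B binds and δ* = 11/14.

player B; δ ≥ 11/14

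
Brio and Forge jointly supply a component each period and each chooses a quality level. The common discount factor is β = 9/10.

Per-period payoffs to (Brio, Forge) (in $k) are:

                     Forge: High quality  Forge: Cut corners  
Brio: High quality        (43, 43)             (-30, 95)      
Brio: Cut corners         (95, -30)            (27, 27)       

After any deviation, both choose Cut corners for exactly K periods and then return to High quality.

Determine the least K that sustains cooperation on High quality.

5

Need Σ_{k=1}^{K} β^k ≥ (95−43)/(43−27) = 3.2500 at β = 9/10.
At K = 4 the sum is 3.0951 < 3.2500; at K = 5 it is 3.6856 ≥ 3.2500.
So the minimum punishment length is K = 5.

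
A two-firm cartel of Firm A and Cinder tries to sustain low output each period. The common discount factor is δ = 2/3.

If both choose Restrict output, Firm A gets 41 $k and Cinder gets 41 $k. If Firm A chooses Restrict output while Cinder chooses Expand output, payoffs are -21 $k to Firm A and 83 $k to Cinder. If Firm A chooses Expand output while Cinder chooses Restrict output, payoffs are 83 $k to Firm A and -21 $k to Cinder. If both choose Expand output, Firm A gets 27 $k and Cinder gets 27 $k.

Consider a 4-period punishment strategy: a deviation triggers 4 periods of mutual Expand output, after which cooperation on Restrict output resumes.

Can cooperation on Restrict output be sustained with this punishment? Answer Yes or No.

IC: δ+…+δ^4 ≥ (83−41)/(41−27) = 3.
At δ = 2/3: partial sum = 1.6049 < 3.0000. Cooperation not sustainable.

No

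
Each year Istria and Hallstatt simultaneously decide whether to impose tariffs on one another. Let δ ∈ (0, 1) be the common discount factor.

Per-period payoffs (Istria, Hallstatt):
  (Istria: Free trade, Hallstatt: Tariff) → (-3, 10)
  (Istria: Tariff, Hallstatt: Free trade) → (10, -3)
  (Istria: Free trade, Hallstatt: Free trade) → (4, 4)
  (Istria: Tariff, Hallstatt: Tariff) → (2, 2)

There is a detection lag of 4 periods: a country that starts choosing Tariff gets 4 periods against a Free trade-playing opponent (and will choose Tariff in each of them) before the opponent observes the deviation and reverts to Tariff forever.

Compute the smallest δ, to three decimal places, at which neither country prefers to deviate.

0.931

The best deviation is to choose Tariff for all 4 undetected periods, earning 10 each, then 2 forever once detected.
Deviation value: 10(1−δ^4)/(1−δ) + 2δ^4/(1−δ); cooperation value: 4/(1−δ).
IC: 4 ≥ 10(1−δ^4) + 2δ^4 = 10 − 8δ^4.
So δ^4 ≥ 6/8 = 3/4, giving δ ≥ (3/4)^(1/4) ≈ 0.931.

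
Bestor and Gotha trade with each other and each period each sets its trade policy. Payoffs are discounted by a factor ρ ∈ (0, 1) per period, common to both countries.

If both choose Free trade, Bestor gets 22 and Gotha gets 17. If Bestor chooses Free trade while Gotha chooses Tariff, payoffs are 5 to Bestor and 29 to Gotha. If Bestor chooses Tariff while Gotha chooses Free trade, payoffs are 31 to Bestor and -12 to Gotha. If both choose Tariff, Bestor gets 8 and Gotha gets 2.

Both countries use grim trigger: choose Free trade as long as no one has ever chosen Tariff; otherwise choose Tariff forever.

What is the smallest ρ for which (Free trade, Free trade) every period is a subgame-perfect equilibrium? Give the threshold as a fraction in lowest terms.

Bestor: cooperation gives 22 each period; deviation gives 31 once then 8 forever.
  22/(1−ρ) ≥ 31 + 8ρ/(1−ρ) ⇒ ρ ≥ 9/23.
Gotha: cooperation gives 17 each period; deviation gives 29 once then 2 forever.
  ρ ≥ 12/27 = 4/9.
Both must hold, so the binding constraint is Gotha's: ρ ≥ 4/9.

4/9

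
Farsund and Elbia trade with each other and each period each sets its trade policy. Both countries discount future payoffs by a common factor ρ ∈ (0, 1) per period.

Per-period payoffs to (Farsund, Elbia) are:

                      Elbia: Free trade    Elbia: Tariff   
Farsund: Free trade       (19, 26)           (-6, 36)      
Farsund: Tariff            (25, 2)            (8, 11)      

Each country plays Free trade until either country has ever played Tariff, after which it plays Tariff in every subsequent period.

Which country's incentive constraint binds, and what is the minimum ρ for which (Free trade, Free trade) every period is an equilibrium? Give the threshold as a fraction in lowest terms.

Elbia; ρ ≥ 2/5

Farsund: cooperation gives 19 each period; deviation gives 25 once then 8 forever.
  19/(1−ρ) ≥ 25 + 8ρ/(1−ρ) ⇒ ρ ≥ 6/17.
Elbia: cooperation gives 26 each period; deviation gives 36 once then 11 forever.
  ρ ≥ 10/25 = 2/5.
Both must hold, so the binding constraint is Elbia's: ρ ≥ 2/5.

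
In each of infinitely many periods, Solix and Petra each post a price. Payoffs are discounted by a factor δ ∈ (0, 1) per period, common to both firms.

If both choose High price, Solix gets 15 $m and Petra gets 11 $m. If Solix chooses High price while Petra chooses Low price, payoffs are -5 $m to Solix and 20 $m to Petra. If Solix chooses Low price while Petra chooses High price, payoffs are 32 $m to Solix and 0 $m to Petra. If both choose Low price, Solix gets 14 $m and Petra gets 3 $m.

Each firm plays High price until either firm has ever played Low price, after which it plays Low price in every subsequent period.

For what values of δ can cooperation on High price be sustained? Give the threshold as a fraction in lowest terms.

17/18

Solix: cooperation gives 15 each period; deviation gives 32 once then 14 forever.
  15/(1−δ) ≥ 32 + 14δ/(1−δ) ⇒ δ ≥ 17/18.
Petra: cooperation gives 11 each period; deviation gives 20 once then 3 forever.
  δ ≥ 9/17.
Both must hold, so the binding constraint is Solix's: δ ≥ 17/18.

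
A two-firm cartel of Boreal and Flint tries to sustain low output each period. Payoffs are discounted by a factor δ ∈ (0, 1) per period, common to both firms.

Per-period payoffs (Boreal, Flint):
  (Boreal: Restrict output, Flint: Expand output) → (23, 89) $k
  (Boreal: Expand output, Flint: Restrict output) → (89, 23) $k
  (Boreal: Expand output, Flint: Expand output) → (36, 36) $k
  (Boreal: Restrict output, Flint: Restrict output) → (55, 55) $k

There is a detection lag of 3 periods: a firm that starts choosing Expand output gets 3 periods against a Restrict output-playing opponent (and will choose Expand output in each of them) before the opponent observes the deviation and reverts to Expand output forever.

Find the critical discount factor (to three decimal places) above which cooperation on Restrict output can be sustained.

0.862

A deviator earns 89 for 3 periods, then 36 forever; cooperating earns 55 forever. Multiplying the IC by (1−δ):
55 ≥ 89(1−δ^3) + 36δ^3, so 53·δ^3 ≥ 34 and δ^3 ≥ 34/53.
δ ≥ (34/53)^(1/3) ≈ 0.862.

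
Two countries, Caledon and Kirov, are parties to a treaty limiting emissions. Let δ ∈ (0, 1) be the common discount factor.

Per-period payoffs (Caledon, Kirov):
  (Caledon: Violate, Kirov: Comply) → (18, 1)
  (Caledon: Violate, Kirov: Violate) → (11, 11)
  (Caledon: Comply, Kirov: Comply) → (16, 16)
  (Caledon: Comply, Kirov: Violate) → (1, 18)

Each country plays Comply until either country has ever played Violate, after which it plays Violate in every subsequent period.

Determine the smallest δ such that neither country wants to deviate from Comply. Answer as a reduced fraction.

2/7

16/(1−δ) ≥ 18 + 11δ/(1−δ)
16 ≥ 18 − 7δ
δ ≥ 2/7.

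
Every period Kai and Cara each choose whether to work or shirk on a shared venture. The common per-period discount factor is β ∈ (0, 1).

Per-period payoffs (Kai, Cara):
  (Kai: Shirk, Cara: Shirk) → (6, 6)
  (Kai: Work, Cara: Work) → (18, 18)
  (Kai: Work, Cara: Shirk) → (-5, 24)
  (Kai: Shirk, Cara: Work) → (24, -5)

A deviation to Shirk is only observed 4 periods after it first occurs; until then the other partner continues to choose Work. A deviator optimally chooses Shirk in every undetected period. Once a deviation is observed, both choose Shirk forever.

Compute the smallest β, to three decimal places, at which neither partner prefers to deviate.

The best deviation is to choose Shirk for all 4 undetected periods, earning 24 each, then 6 forever once detected.
Deviation value: 24(1−β^4)/(1−β) + 6β^4/(1−β); cooperation value: 18/(1−β).
IC: 18 ≥ 24(1−β^4) + 6β^4 = 24 − 18β^4.
So β^4 ≥ 6/18 = 1/3, giving β ≥ (1/3)^(1/4) ≈ 0.760.

0.760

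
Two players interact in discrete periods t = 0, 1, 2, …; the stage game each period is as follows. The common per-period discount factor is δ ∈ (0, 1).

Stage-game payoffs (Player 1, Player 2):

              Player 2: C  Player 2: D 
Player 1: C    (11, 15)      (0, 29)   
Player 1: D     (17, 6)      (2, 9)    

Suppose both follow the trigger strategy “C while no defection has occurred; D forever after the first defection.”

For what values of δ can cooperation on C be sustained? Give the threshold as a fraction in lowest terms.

7/10

Player 1: cooperation gives 11 each period; deviation gives 17 once then 2 forever.
  11/(1−δ) ≥ 17 + 2δ/(1−δ) ⇒ δ ≥ 6/15 = 2/5.
Player 2: cooperation gives 15 each period; deviation gives 29 once then 9 forever.
  δ ≥ 14/20 = 7/10.
Both must hold, so the binding constraint is Player 2's: δ ≥ 7/10.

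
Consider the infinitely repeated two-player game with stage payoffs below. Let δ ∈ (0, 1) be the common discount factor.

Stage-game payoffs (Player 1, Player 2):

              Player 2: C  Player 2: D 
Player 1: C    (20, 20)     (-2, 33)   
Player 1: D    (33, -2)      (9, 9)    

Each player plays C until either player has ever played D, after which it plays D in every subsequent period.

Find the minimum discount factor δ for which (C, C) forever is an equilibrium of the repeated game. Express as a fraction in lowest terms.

One-period gain from deviating is 33 − 20 = 13. The loss is 20 − 9 = 11 in every subsequent period, with present value 11·δ/(1−δ).
Deviation is unprofitable when 11·δ/(1−δ) ≥ 13, i.e. δ/(1−δ) ≥ 13/11.
Equivalently δ ≥ 13/(13+11) = 13/24.

13/24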